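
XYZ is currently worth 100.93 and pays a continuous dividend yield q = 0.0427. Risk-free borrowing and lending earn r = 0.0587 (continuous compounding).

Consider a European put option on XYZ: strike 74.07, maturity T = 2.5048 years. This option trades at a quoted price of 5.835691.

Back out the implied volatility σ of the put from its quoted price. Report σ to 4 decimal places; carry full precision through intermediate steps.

At σ = 0.3290 the Black–Scholes value reproduces the quote:
σ√T = 0.329·√2.5048 = 0.520694
d₁ = (ln(S/K) + (r−q+σ²/2)T) / (σ√T) = (ln(100.93/74.07) + (0.0587−0.0427+0.329²/2)·2.5048) / 0.520694 = (0.309417 + 0.175638) / 0.520694 = 0.931554
d₂ = d₁ − σ√T = 0.931554 − 0.520694 = 0.410860
e^{−rT} = 0.863267
e^{−qT} = 0.898566
N(−d₁) = 0.175784,  N(−d₂) = 0.340588
V = K·e^{−rT}·N(−d₂) − S·e^{−qT}·N(−d₁) = 21.777899 − 15.942208 = 5.835691 (the quoted price), and the Black–Scholes price is strictly increasing in σ, so σ is unique

sigma = 0.3290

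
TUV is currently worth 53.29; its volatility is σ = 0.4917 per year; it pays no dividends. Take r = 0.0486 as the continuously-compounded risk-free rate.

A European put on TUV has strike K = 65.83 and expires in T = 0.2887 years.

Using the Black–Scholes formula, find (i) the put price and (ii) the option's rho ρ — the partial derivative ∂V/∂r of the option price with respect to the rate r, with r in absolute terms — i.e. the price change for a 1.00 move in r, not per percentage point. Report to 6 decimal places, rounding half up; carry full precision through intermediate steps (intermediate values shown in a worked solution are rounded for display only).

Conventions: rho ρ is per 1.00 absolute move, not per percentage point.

σ√T = 0.4917·√0.2887 = 0.264194
d₁ = (ln(S/K) + (r+σ²/2)T) / (σ√T) = (ln(53.29/65.83) + (0.0486+0.4917²/2)·0.2887) / 0.264194 = (-0.211327 + 0.048930) / 0.264194 = -0.614687
d₂ = d₁ − σ√T = -0.614687 − 0.264194 = -0.878881
e^{−rT} = 0.986067
N(−d₁) = 0.730619,  N(−d₂) = 0.810267
Put price V = K·e^{−rT}·N(−d₂) − S·N(−d₁) = 52.596710 − 38.934698 = 13.662012
ρ = −K·T·e^{−rT}·N(−d₂) = -15.184670

price = 13.662012
ρ = -15.184670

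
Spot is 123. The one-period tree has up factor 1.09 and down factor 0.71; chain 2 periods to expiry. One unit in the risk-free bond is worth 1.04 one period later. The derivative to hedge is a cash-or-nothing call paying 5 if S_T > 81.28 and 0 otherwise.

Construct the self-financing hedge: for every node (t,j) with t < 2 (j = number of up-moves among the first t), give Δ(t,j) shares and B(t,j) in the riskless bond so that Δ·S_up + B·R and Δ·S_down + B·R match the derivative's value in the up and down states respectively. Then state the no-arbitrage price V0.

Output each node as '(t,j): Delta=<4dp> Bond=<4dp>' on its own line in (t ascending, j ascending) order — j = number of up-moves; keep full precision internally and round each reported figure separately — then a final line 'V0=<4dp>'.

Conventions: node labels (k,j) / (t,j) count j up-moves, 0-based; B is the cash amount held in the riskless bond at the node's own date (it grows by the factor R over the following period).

(0,0): Delta=0.0135 Bond=2.8780
(1,0): Delta=0.1507 Bond=-8.9828
(1,1): Delta=0.0000 Bond=4.8077
V0=4.5427

Risk-neutral probability p* = (R−d)/(u−d) = (1.04−0.71)/(1.09−0.71) = 0.8684.
Terminal payoffs: V(2,0)=0.0000, V(2,1)=5.0000, V(2,2)=5.0000
  t=1,j=0: stock 87.3300 → up 95.1897 (V=5.0000), down 62.0043 (V=0.0000). Price 4.1751; hedge Δ=0.1507, bond B=-8.9828.
  t=1,j=1: stock 134.0700 → up 146.1363 (V=5.0000), down 95.1897 (V=5.0000). Price 4.8077; hedge Δ=0.0000, bond B=4.8077.
  t=0,j=0: stock 123.0000 → up 134.0700 (V=4.8077), down 87.3300 (V=4.1751). Price 4.5427; hedge Δ=0.0135, bond B=2.8780.
Sanity check at the root: Δ(0,0)·S0 + B(0,0) reproduces V0 = 4.5427.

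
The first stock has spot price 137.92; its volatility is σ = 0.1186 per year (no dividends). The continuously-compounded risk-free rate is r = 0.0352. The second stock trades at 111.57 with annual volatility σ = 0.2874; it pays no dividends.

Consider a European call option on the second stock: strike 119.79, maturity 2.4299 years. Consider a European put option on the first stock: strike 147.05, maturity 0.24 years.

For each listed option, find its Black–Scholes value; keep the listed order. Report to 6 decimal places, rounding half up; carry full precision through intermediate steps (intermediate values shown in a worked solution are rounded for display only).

[the second stock call K=119.79]
σ√T = 0.2874·√2.4299 = 0.448003
d₁ = (ln(S/K) + (r+σ²/2)T) / (σ√T) = (ln(111.57/119.79) + (0.0352+0.2874²/2)·2.4299) / 0.448003 = (-0.071088 + 0.185886) / 0.448003 = 0.256243
d₂ = d₁ − σ√T = 0.256243 − 0.448003 = -0.191760
e^{−rT} = 0.918023
N(d₁) = 0.601119,  N(d₂) = 0.423965
price = S·N(d₁) − K·e^{−rT}·N(d₂) = 67.066797 − 46.623464 = 20.443333
[the first stock put K=147.05]
σ√T = 0.1186·√0.24 = 0.058102
d₁ = (ln(S/K) + (r+σ²/2)T) / (σ√T) = (ln(137.92/147.05) + (0.0352+0.1186²/2)·0.24) / 0.058102 = (-0.064099 + 0.010136) / 0.058102 = -0.928764
d₂ = d₁ − σ√T = -0.928764 − 0.058102 = -0.986866
e^{−rT} = 0.991588
N(−d₁) = 0.823494,  N(−d₂) = 0.838146
price = K·e^{−rT}·N(−d₂) − S·N(−d₁) = 122.212512 − 113.576329 = 8.636183

price(the second stock call K=119.79) = 20.443333
price(the first stock put K=147.05) = 8.636183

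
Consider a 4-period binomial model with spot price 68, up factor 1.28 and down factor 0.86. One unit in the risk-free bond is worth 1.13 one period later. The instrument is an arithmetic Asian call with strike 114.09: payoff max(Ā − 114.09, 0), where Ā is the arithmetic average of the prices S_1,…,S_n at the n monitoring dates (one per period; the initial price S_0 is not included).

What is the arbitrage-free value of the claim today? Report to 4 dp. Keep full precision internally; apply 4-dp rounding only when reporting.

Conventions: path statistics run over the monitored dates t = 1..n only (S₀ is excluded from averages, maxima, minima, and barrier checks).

Under the martingale measure an up-move has probability p* = 0.6429; value the claim as the probability-weighted average of per-path payoffs, discounted 4 periods at R = 1.13.
Enumerate all 2^4 = 16 price paths (U = up ×1.28, D = down ×0.86); each path with k up-moves has probability p*^k·(1−p*)^(4−k).
DDDD: Ā=47.3053, payoff=0.0000, prob=0.016269
UDDD: Ā=70.4079, payoff=0.0000, prob=0.029285
DUDD: Ā=63.2679, payoff=0.0000, prob=0.029285
UUDD: Ā=94.1661, payoff=0.0000, prob=0.052712
DDUD: Ā=57.1275, payoff=0.0000, prob=0.029285
UDUD: Ā=85.0269, payoff=0.0000, prob=0.052712
DUUD: Ā=77.8869, payoff=0.0000, prob=0.052712
UUUD: Ā=115.9247, payoff=1.8347, prob=0.094882
DDDU: Ā=51.8467, payoff=0.0000, prob=0.029285
UDDU: Ā=77.1672, payoff=0.0000, prob=0.052712
DUDU: Ā=70.0272, payoff=0.0000, prob=0.052712
UUDU: Ā=104.2266, payoff=0.0000, prob=0.094882
DDUU: Ā=63.8868, payoff=0.0000, prob=0.052712
UDUU: Ā=95.0874, payoff=0.0000, prob=0.094882
DUUU: Ā=87.9474, payoff=0.0000, prob=0.094882
UUUU: Ā=130.8984, payoff=16.8084, prob=0.170788
Price = Σ prob·payoff / R^4 = 3.044764 / 1.630474 = 1.8674

price = 1.8674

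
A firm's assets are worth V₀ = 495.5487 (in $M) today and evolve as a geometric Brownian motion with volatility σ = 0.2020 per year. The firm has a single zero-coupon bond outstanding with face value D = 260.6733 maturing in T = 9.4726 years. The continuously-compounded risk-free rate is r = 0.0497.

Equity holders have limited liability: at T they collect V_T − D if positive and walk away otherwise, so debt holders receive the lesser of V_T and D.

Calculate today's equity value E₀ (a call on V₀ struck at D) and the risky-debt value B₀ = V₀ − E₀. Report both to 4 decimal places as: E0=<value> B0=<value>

Equity is a call on the firm's assets struck at D = 260.6733:
d₁ = [ln(V₀/D) + (r + σ²/2)T] / (σ√T)
   = [ln(495.5487/260.6733) + (0.0497 + 0.5·0.2020²)·9.4726] / (0.2020·√9.4726)
   = [0.642398 + 0.664048] / 0.621707 = 2.101384
d₂ = d₁ − σ√T = 2.101384 − 0.621707 = 1.479677
N(d₁) = 0.982196,  N(d₂) = 0.930520,  e^(−rT) = 0.624510
E₀ = V₀·N(d₁) − D·e^(−rT)·N(d₂)
   = 495.5487·0.982196 − 260.6733·0.624510·0.930520 = 335.243918
B₀ = V₀ − E₀ = 495.5487 − 335.243918 = 160.304782

E0=335.2439 B0=160.3048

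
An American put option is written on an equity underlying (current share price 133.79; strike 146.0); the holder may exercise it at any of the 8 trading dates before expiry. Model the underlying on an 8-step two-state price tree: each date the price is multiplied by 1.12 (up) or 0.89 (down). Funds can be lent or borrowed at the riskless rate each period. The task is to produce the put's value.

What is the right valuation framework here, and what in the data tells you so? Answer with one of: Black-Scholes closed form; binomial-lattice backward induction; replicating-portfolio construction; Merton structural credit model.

framework: binomial-lattice backward induction

Key observation: an American put (K = 146, S₀ = 133.79) on a 8-date tree has no closed form — the optimal stopping decision is embedded and must be resolved recursively from expiry.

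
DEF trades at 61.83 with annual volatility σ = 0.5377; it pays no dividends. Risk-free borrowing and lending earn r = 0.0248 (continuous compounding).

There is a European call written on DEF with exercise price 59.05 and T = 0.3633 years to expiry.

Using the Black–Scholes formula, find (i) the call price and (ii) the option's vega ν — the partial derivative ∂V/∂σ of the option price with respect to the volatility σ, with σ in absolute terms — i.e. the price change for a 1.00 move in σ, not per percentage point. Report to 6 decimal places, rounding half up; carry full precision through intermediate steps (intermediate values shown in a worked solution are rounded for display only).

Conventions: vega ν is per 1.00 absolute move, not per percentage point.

price = 9.511601
ν = 14.071386

σ√T = 0.5377·√0.3633 = 0.324095
d₁ = (ln(S/K) + (r+σ²/2)T) / (σ√T) = (ln(61.83/59.05) + (0.0248+0.5377²/2)·0.3633) / 0.324095 = (0.046004 + 0.061529) / 0.324095 = 0.331794
d₂ = d₁ − σ√T = 0.331794 − 0.324095 = 0.007699
e^{−rT} = 0.991031
N(d₁) = 0.629978,  N(d₂) = 0.503071
Call price V = S·N(d₁) − K·e^{−rT}·N(d₂) = 38.951514 − 29.439912 = 9.511601
φ(d₁) = (1/√(2π))·e^{−d₁²/2} = 0.377576
ν = S·φ(d₁)·√T = 14.071386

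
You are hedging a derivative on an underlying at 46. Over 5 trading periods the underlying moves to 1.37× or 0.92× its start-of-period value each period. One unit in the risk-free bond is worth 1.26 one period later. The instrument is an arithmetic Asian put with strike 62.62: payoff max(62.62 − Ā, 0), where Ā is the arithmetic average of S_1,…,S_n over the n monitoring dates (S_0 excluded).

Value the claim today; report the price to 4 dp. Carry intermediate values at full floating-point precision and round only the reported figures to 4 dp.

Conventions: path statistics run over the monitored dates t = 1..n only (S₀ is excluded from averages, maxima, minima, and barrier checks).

Under the martingale measure an up-move has probability p* = 0.7556; value the claim as the probability-weighted average of per-path payoffs, discounted 5 periods at R = 1.26.
Enumerate all 2^5 = 32 price paths (U = up ×1.37, D = down ×0.92); each path with k up-moves has probability p*^k·(1−p*)^(5−k).
DDDDD: Ā=36.0692, payoff=26.5508, prob=0.000873
UDDDD: Ā=53.7117, payoff=8.9083, prob=0.002698
DUDDD: Ā=49.5717, payoff=13.0483, prob=0.002698
UUDDD: Ā=73.8187, payoff=0.0000, prob=0.008338
DDUDD: Ā=45.7629, payoff=16.8571, prob=0.002698
UDUDD: Ā=68.1469, payoff=0.0000, prob=0.008338
DUUDD: Ā=64.0069, payoff=0.0000, prob=0.008338
UUUDD: Ā=95.3147, payoff=0.0000, prob=0.025773
DDDUD: Ā=42.2588, payoff=20.3612, prob=0.002698
UDDUD: Ā=62.9289, payoff=0.0000, prob=0.008338
DUDUD: Ā=58.7889, payoff=3.8311, prob=0.008338
UUDUD: Ā=87.5443, payoff=0.0000, prob=0.025773
DDUUD: Ā=54.9801, payoff=7.6399, prob=0.008338
UDUUD: Ā=81.8725, payoff=0.0000, prob=0.025773
DUUUD: Ā=77.7325, payoff=0.0000, prob=0.025773
UUUUD: Ā=115.7538, payoff=0.0000, prob=0.079661
DDDDU: Ā=39.0350, payoff=23.5850, prob=0.002698
UDDDU: Ā=58.1283, payoff=4.4917, prob=0.008338
DUDDU: Ā=53.9883, payoff=8.6317, prob=0.008338
UUDDU: Ā=80.3956, payoff=0.0000, prob=0.025773
DDUDU: Ā=50.1795, payoff=12.4405, prob=0.008338
UDUDU: Ā=74.7238, payoff=0.0000, prob=0.025773
DUUDU: Ā=70.5838, payoff=0.0000, prob=0.025773
UUUDU: Ā=105.1084, payoff=0.0000, prob=0.079661
DDDUU: Ā=46.6754, payoff=15.9446, prob=0.008338
UDDUU: Ā=69.5057, payoff=0.0000, prob=0.025773
DUDUU: Ā=65.3657, payoff=0.0000, prob=0.025773
UUDUU: Ā=97.3381, payoff=0.0000, prob=0.079661
DDUUU: Ā=61.5569, payoff=1.0631, prob=0.025773
UDUUU: Ā=91.6663, payoff=0.0000, prob=0.079661
DUUUU: Ā=87.5263, payoff=0.0000, prob=0.079661
UUUUU: Ā=130.3380, payoff=0.0000, prob=0.246225
Price = Σ prob·payoff / R^5 = 0.715585 / 3.175797 = 0.2253

price = 0.2253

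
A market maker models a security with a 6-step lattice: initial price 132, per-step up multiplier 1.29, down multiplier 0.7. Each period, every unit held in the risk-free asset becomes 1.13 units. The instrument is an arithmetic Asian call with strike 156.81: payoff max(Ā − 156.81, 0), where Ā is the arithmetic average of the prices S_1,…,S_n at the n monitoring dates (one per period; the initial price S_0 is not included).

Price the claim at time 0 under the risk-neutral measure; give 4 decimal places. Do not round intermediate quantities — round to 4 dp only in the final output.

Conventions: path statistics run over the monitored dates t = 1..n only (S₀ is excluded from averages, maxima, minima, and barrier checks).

With p* = (R−d)/(u−d) = 0.7288, sum probability × payoff across the paths and divide by R^6.
Enumerate all 2^6 = 64 price paths (U = up ×1.29, D = down ×0.7); each path with k up-moves has probability p*^k·(1−p*)^(6−k).
DDDDDD: Ā=45.2940, payoff=0.0000, prob=0.000398
UDDDDD: Ā=83.4704, payoff=0.0000, prob=0.001069
DUDDDD: Ā=70.4904, payoff=0.0000, prob=0.001069
UUDDDD: Ā=129.9037, payoff=0.0000, prob=0.002873
DDUDDD: Ā=61.4044, payoff=0.0000, prob=0.001069
UDUDDD: Ā=113.1595, payoff=0.0000, prob=0.002873
DUUDDD: Ā=100.1795, payoff=0.0000, prob=0.002873
UUUDDD: Ā=184.6166, payoff=27.8066, prob=0.007721
DDDUDD: Ā=55.0442, payoff=0.0000, prob=0.001069
UDDUDD: Ā=101.4386, payoff=0.0000, prob=0.002873
DUDUDD: Ā=88.4586, payoff=0.0000, prob=0.002873
UUDUDD: Ā=163.0166, payoff=6.2066, prob=0.007721
DDUUDD: Ā=79.3726, payoff=0.0000, prob=0.002873
UDUUDD: Ā=146.2724, payoff=0.0000, prob=0.007721
DUUUDD: Ā=133.2924, payoff=0.0000, prob=0.007721
UUUUDD: Ā=245.6388, payoff=88.8288, prob=0.020749
DDDDUD: Ā=50.5921, payoff=0.0000, prob=0.001069
UDDDUD: Ā=93.2339, payoff=0.0000, prob=0.002873
DUDDUD: Ā=80.2539, payoff=0.0000, prob=0.002873
UUDDUD: Ā=147.8966, payoff=0.0000, prob=0.007721
DDUDUD: Ā=71.1679, payoff=0.0000, prob=0.002873
UDUDUD: Ā=131.1524, payoff=0.0000, prob=0.007721
DUUDUD: Ā=118.1724, payoff=0.0000, prob=0.007721
UUUDUD: Ā=217.7748, payoff=60.9648, prob=0.020749
DDDUUD: Ā=64.8077, payoff=0.0000, prob=0.002873
UDDUUD: Ā=119.4314, payoff=0.0000, prob=0.007721
DUDUUD: Ā=106.4514, payoff=0.0000, prob=0.007721
UUDUUD: Ā=196.1748, payoff=39.3648, prob=0.020749
DDUUUD: Ā=97.3654, payoff=0.0000, prob=0.007721
UDUUUD: Ā=179.4306, payoff=22.6206, prob=0.020749
DUUUUD: Ā=166.4506, payoff=9.6406, prob=0.020749
UUUUUD: Ā=306.7446, payoff=149.9346, prob=0.055764
DDDDDU: Ā=47.4756, payoff=0.0000, prob=0.001069
UDDDDU: Ā=87.4907, payoff=0.0000, prob=0.002873
DUDDDU: Ā=74.5107, payoff=0.0000, prob=0.002873
UUDDDU: Ā=137.3126, payoff=0.0000, prob=0.007721
DDUDDU: Ā=65.4247, payoff=0.0000, prob=0.002873
UDUDDU: Ā=120.5684, payoff=0.0000, prob=0.007721
DUUDDU: Ā=107.5884, payoff=0.0000, prob=0.007721
UUUDDU: Ā=198.2700, payoff=41.4600, prob=0.020749
DDDUDU: Ā=59.0645, payoff=0.0000, prob=0.002873
UDDUDU: Ā=108.8474, payoff=0.0000, prob=0.007721
DUDUDU: Ā=95.8674, payoff=0.0000, prob=0.007721
UUDUDU: Ā=176.6699, payoff=19.8599, prob=0.020749
DDUUDU: Ā=86.7814, payoff=0.0000, prob=0.007721
UDUUDU: Ā=159.9257, payoff=3.1157, prob=0.020749
DUUUDU: Ā=146.9457, payoff=0.0000, prob=0.020749
UUUUDU: Ā=270.8000, payoff=113.9900, prob=0.055764
DDDDUU: Ā=54.6123, payoff=0.0000, prob=0.002873
UDDDUU: Ā=100.6428, payoff=0.0000, prob=0.007721
DUDDUU: Ā=87.6628, payoff=0.0000, prob=0.007721
UUDDUU: Ā=161.5499, payoff=4.7399, prob=0.020749
DDUDUU: Ā=78.5768, payoff=0.0000, prob=0.007721
UDUDUU: Ā=144.8057, payoff=0.0000, prob=0.020749
DUUDUU: Ā=131.8257, payoff=0.0000, prob=0.020749
UUUDUU: Ā=242.9360, payoff=86.1260, prob=0.055764
DDDUUU: Ā=72.2166, payoff=0.0000, prob=0.007721
UDDUUU: Ā=133.0848, payoff=0.0000, prob=0.020749
DUDUUU: Ā=120.1048, payoff=0.0000, prob=0.020749
UUDUUU: Ā=221.3360, payoff=64.5260, prob=0.055764
DDUUUU: Ā=111.0188, payoff=0.0000, prob=0.020749
UDUUUU: Ā=204.5918, payoff=47.7818, prob=0.055764
DUUUUU: Ā=191.6118, payoff=34.8018, prob=0.055764
UUUUUU: Ā=353.1131, payoff=196.3031, prob=0.149864
Price = Σ prob·payoff / R^6 = 63.434486 / 2.081952 = 30.4688

price = 30.4688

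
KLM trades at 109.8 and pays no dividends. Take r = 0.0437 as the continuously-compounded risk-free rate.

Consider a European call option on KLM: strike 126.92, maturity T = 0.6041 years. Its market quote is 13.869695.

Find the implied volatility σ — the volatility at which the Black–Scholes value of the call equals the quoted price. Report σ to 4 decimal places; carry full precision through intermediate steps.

sigma = 0.5583

At σ = 0.5583 the Black–Scholes value reproduces the quote:
σ√T = 0.5583·√0.6041 = 0.433932
d₁ = (ln(S/K) + (r+σ²/2)T) / (σ√T) = (ln(109.8/126.92) + (0.0437+0.5583²/2)·0.6041) / 0.433932 = (-0.144896 + 0.120548) / 0.433932 = -0.056112
d₂ = d₁ − σ√T = -0.056112 − 0.433932 = -0.490044
e^{−rT} = 0.973946
N(d₁) = 0.477626,  N(d₂) = 0.312051
V = S·N(d₁) − K·e^{−rT}·N(d₂) = 52.443387 − 38.573691 = 13.869695 (the observed quote) — the price is monotone increasing in volatility, hence this σ is the only solution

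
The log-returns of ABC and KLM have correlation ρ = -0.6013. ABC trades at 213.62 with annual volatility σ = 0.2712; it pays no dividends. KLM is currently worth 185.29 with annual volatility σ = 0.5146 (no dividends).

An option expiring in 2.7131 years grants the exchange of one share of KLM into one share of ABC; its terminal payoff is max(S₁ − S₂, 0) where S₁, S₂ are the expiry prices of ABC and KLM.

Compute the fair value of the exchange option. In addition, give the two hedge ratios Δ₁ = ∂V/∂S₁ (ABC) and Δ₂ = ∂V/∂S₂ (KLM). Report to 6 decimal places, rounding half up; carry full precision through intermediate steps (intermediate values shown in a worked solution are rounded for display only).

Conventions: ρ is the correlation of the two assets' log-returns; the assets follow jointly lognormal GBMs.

σ_eff = √(σ₁² + σ₂² − 2ρσ₁σ₂) = √(0.2712² + 0.5146² − 2·-0.6013·0.2712·0.5146) = 0.711475
d₁ = (ln(S₁/S₂) + (q₂ − q₁ + σ_eff²/2)T) / (σ_eff√T) = (ln(213.62/185.29) + (0.0 − 0.0 + 0.253098)·2.7131) / 1.171906 = 0.707359
d₂ = d₁ − σ_eff√T = 0.707359 − 1.171906 = -0.464547
N(d₁) = 0.760328,  N(d₂) = 0.321128
V = S₁·e^{−q₁T}·N(d₁) − S₂·e^{−q₂T}·N(d₂) = 162.421329 − 59.501822 = 102.919507
Key observation: no risk-free rate is needed — with the second asset as numeraire the exchange option is a call on the ratio S₁/S₂, and r cancels out of the value.
Δ₁ = e^{−q₁T}·N(d₁) = 0.760328;  Δ₂ = −e^{−q₂T}·N(d₂) = -0.321128

exchange price = 102.919507
Δ1 = 0.760328
Δ2 = -0.321128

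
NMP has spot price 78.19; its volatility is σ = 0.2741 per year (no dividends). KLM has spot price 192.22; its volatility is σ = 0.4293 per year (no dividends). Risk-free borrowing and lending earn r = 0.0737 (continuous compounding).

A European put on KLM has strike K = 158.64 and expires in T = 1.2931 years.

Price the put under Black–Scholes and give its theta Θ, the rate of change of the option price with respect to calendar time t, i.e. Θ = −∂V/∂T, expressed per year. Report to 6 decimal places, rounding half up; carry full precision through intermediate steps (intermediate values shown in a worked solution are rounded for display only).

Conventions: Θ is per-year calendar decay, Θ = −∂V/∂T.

price = 13.746848
Θ = -6.352655

σ√T = 0.4293·√1.2931 = 0.488177
d₁ = (ln(S/K) + (r+σ²/2)T) / (σ√T) = (ln(192.22/158.64) + (0.0737+0.4293²/2)·1.2931) / 0.488177 = (0.192003 + 0.214460) / 0.488177 = 0.832614
d₂ = d₁ − σ√T = 0.832614 − 0.488177 = 0.344438
e^{−rT} = 0.909099
N(−d₁) = 0.202531,  N(−d₂) = 0.365259
Put price V = K·e^{−rT}·N(−d₂) − S·N(−d₁) = 52.677394 − 38.930546 = 13.746848
φ(d₁) = (1/√(2π))·e^{−d₁²/2} = 0.282081
Θ = −S·φ(d₁)·σ/(2√T) + r·K·e^{−rT}·N(−d₂) = −10.234979 + 3.882324 = -6.352655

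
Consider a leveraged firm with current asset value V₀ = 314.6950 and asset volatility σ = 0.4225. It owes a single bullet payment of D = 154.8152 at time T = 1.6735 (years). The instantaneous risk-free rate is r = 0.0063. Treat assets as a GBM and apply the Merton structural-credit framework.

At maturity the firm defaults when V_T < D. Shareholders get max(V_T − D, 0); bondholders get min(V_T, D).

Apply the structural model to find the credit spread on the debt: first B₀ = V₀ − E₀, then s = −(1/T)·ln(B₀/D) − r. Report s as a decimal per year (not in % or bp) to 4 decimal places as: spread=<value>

spread=0.0204

Work the structural quantities from V₀ = 314.6950 against face 154.8152:
d₁ = [ln(V₀/D) + (r + σ²/2)T] / (σ√T)
   = [ln(314.6950/154.8152) + (0.0063 + 0.5·0.4225²)·1.6735] / (0.4225·√1.6735)
   = [0.709372 + 0.159908] / 0.546562 = 1.590450
d₂ = d₁ − σ√T = 1.590450 − 0.546562 = 1.043888
N(d₁) = 0.944133,  N(d₂) = 0.851731,  e^(−rT) = 0.989512
E₀ = V₀·N(d₁) − D·e^(−rT)·N(d₂)
   = 314.6950·0.944133 − 154.8152·0.989512·0.851731 = 166.635981
B₀ = V₀ − E₀ = 314.6950 − 166.635981 = 148.059019
spread = −(1/T)·ln(B₀/D) − r = −(1/1.6735)·ln(148.059019/154.8152) − 0.0063 = 0.02036339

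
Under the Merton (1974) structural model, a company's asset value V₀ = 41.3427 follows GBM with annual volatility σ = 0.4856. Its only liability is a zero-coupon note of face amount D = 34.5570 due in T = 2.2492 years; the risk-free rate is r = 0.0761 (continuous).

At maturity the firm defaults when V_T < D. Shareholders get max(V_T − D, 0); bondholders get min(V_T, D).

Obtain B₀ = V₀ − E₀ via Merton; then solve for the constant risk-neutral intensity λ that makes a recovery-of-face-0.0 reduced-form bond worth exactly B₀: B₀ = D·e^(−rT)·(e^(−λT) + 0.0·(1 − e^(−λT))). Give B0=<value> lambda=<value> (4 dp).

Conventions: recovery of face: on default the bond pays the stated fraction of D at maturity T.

B0=24.1428 lambda=0.0833

Work the structural quantities from V₀ = 41.3427 against face 34.5570:
d₁ = [ln(V₀/D) + (r + σ²/2)T] / (σ√T)
   = [ln(41.3427/34.5570) + (0.0761 + 0.5·0.4856²)·2.2492] / (0.4856·√2.2492)
   = [0.179286 + 0.436353] / 0.728270 = 0.845344
d₂ = d₁ − σ√T = 0.845344 − 0.728270 = 0.117073
N(d₁) = 0.801040,  N(d₂) = 0.546599,  e^(−rT) = 0.842683
E₀ = V₀·N(d₁) − D·e^(−rT)·N(d₂)
   = 41.3427·0.801040 − 34.5570·0.842683·0.546599 = 17.199885
B₀ = V₀ − E₀ = 41.3427 − 17.199885 = 24.142815
e^(−λT) = (B₀·e^(rT)/D − 0)/(1 − 0) = (24.1428·1.186685/34.5570 − 0)/1 = 0.82906243
λ = −ln(0.82906243)/2.2492 = 0.083345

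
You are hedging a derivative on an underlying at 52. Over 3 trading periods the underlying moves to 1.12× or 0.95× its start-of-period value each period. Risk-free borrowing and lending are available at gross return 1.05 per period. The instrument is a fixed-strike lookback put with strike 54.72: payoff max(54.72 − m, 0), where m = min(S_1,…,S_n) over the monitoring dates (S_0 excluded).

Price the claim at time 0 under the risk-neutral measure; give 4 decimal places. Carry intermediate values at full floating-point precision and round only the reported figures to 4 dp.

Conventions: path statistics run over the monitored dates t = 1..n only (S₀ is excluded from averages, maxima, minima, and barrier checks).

Set p* = 0.5882 (from d < R < u); the path-dependent value is the discounted p*-expectation over all price paths.
Enumerate all 2^3 = 8 price paths (U = up ×1.12, D = down ×0.95); each path with k up-moves has probability p*^k·(1−p*)^(3−k).
DDD: m=44.5835, payoff=10.1365, prob=0.069815
UDD: m=52.5616, payoff=2.1584, prob=0.099735
DUD: m=49.4000, payoff=5.3200, prob=0.099735
UUD: m=58.2400, payoff=0.0000, prob=0.142479
DDU: m=46.9300, payoff=7.7900, prob=0.099735
UDU: m=55.3280, payoff=0.0000, prob=0.142479
DUU: m=49.4000, payoff=5.3200, prob=0.142479
UUU: m=58.2400, payoff=0.0000, prob=0.203542
Price = Σ prob·payoff / R^3 = 2.988466 / 1.157625 = 2.5815

price = 2.5815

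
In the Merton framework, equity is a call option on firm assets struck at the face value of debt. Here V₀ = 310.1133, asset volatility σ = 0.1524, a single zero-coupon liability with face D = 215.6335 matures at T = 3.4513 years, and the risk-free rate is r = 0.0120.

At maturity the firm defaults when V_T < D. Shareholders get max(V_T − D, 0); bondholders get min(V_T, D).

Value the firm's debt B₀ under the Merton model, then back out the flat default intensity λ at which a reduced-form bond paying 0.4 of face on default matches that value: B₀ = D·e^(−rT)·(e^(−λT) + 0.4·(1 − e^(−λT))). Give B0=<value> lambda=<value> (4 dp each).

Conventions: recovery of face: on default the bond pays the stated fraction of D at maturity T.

B0=204.4404 lambda=0.0058

Equity is a call on the firm's assets struck at D = 215.6335:
d₁ = [ln(V₀/D) + (r + σ²/2)T] / (σ√T)
   = [ln(310.1133/215.6335) + (0.0120 + 0.5·0.1524²)·3.4513] / (0.1524·√3.4513)
   = [0.363358 + 0.081495] / 0.283124 = 1.571230
d₂ = d₁ − σ√T = 1.571230 − 0.283124 = 1.288107
N(d₁) = 0.941935,  N(d₂) = 0.901146,  e^(−rT) = 0.959430
E₀ = V₀·N(d₁) − D·e^(−rT)·N(d₂)
   = 310.1133·0.941935 − 215.6335·0.959430·0.901146 = 105.672918
B₀ = V₀ − E₀ = 310.1133 − 105.672918 = 204.440382
e^(−λT) = (B₀·e^(rT)/D − 0.4)/(1 − 0.4) = (204.4404·1.042285/215.6335 − 0.4)/0.6 = 0.98030378
λ = −ln(0.98030378)/3.4513 = 0.005764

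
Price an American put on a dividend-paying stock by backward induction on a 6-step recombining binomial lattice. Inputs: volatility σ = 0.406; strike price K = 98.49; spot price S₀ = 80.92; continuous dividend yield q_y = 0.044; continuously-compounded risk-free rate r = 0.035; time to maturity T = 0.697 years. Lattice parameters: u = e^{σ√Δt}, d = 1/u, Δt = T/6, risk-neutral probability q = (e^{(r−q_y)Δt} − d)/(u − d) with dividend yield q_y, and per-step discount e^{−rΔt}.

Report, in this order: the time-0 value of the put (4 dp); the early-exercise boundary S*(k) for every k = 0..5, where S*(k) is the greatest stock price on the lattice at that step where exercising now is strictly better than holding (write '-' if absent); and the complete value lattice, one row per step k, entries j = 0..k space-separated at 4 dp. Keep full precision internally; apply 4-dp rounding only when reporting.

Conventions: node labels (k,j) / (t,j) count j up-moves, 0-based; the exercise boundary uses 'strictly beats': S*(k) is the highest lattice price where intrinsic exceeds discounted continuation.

price = 22.9483
boundary = - - - 53.4276 61.3567 70.4627
tree:
22.9483
29.8411 15.1144
37.4058 21.2847 8.0536
45.0624 28.8088 12.7000 2.7074
51.9669 37.1333 19.3573 5.0500 0.0000
57.9791 45.0624 28.0273 9.4196 0.0000 0.0000
63.2143 51.9669 37.1333 17.5700 0.0000 0.0000 0.0000

Δt=0.11617, u=1.14841, d=0.87077, q=0.46170, disc=e^(-rΔt)=0.99594
k=6 terminal: V=max(K-S,0) → 63.2143 51.9669 37.1333 17.5700 0.0000 0.0000 0.0000
k=5: j=0 S=40.5109 intr=57.9791 cont=57.7860 V=57.9791[EX]; j=1 S=53.4276 intr=45.0624 cont=44.9352 V=45.0624[EX]; j=2 S=70.4627 intr=28.0273 cont=27.9869 V=28.0273[EX]; j=3 S=92.9293 intr=5.5607 cont=9.4196 V=9.4196[hold]; j=4 S=122.5593 intr=0.0000 cont=0.0000 V=0.0000[hold]; j=5 S=161.6366 intr=0.0000 cont=0.0000 V=0.0000[hold]  S*(5)=70.4627
k=4: j=0 S=46.5231 intr=51.9669 cont=51.8044 V=51.9669[EX]; j=1 S=61.3567 intr=37.1333 cont=37.0464 V=37.1333[EX]; j=2 S=80.9200 intr=17.5700 cont=19.3573 V=19.3573[hold]; j=3 S=106.7209 intr=0.0000 cont=5.0500 V=5.0500[hold]; j=4 S=140.7482 intr=0.0000 cont=0.0000 V=0.0000[hold]  S*(4)=61.3567
k=3: j=0 S=53.4276 intr=45.0624 cont=44.9352 V=45.0624[EX]; j=1 S=70.4627 intr=28.0273 cont=28.8088 V=28.8088[hold]; j=2 S=92.9293 intr=5.5607 cont=12.7000 V=12.7000[hold]; j=3 S=122.5593 intr=0.0000 cont=2.7074 V=2.7074[hold]  S*(3)=53.4276
k=2: j=0 S=61.3567 intr=37.1333 cont=37.4058 V=37.4058[hold]; j=1 S=80.9200 intr=17.5700 cont=21.2847 V=21.2847[hold]; j=2 S=106.7209 intr=0.0000 cont=8.0536 V=8.0536[hold]  S*(2)=-
k=1: j=0 S=70.4627 intr=28.0273 cont=29.8411 V=29.8411[hold]; j=1 S=92.9293 intr=5.5607 cont=15.1144 V=15.1144[hold]  S*(1)=-
k=0: j=0 S=80.9200 intr=17.5700 cont=22.9483 V=22.9483[hold]  S*(0)=-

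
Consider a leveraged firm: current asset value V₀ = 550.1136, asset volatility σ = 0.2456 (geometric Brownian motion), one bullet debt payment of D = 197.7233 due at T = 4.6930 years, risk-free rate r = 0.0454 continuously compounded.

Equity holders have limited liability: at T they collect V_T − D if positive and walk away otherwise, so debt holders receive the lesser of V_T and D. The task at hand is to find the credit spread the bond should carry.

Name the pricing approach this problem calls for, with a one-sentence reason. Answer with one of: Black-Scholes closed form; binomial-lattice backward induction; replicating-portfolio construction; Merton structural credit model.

Key observation: with the firm-asset dynamics (V₀ = 550.1136) and a single zero-coupon liability of face 197.7233 given, debt value, spread, and default probability all derive from the option view of the balance sheet.

framework: Merton structural credit model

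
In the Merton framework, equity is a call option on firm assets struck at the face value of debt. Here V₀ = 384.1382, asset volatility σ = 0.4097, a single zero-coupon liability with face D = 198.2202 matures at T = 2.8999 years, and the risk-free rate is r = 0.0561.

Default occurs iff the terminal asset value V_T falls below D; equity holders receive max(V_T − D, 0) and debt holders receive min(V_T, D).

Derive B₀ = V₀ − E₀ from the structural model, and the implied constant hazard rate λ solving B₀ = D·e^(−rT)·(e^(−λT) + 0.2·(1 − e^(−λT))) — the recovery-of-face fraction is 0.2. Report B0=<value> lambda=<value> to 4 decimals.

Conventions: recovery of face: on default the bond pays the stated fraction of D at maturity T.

B0=158.5309 lambda=0.0264

Equity is a call on the firm's assets struck at D = 198.2202:
d₁ = [ln(V₀/D) + (r + σ²/2)T] / (σ√T)
   = [ln(384.1382/198.2202) + (0.0561 + 0.5·0.4097²)·2.8999] / (0.4097·√2.8999)
   = [0.661624 + 0.406064] / 0.697682 = 1.530337
d₂ = d₁ − σ√T = 1.530337 − 0.697682 = 0.832655
N(d₁) = 0.937033,  N(d₂) = 0.797480,  e^(−rT) = 0.849859
E₀ = V₀·N(d₁) − D·e^(−rT)·N(d₂)
   = 384.1382·0.937033 − 198.2202·0.849859·0.797480 = 225.607320
B₀ = V₀ − E₀ = 384.1382 − 225.607320 = 158.530880
e^(−λT) = (B₀·e^(rT)/D − 0.2)/(1 − 0.2) = (158.5309·1.176665/198.2202 − 0.2)/0.8 = 0.92632943
λ = −ln(0.92632943)/2.8999 = 0.026389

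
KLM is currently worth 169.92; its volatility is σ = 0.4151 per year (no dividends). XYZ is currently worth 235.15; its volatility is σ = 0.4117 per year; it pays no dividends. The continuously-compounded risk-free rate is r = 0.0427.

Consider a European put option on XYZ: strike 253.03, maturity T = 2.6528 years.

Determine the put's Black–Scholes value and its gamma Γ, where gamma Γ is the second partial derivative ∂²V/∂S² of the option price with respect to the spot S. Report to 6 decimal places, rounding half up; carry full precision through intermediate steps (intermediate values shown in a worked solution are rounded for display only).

price = 56.030809
Γ = 0.002340

σ√T = 0.4117·√2.6528 = 0.670553
d₁ = (ln(S/K) + (r+σ²/2)T) / (σ√T) = (ln(235.15/253.03) + (0.0427+0.4117²/2)·2.6528) / 0.670553 = (-0.073284 + 0.338095) / 0.670553 = 0.394914
d₂ = d₁ − σ√T = 0.394914 − 0.670553 = -0.275639
e^{−rT} = 0.892905
N(−d₁) = 0.346453,  N(−d₂) = 0.608587
Put price V = K·e^{−rT}·N(−d₂) − S·N(−d₁) = 137.499273 − 81.468464 = 56.030809
φ(d₁) = (1/√(2π))·e^{−d₁²/2} = 0.369015
Γ = φ(d₁) / (S·σ·√T) = 0.002340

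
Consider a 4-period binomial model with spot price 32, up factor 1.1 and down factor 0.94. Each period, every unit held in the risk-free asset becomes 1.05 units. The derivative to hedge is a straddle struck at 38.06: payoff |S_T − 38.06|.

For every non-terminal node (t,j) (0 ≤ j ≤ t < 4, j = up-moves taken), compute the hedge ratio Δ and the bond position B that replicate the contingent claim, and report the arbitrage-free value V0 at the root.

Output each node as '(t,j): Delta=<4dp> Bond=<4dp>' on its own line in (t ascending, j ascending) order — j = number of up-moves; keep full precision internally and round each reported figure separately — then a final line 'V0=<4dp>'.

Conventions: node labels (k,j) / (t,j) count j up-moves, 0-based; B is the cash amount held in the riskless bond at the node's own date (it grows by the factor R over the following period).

Since d<R<u, set p* = (R−d)/(u−d) = 0.6875; price each node as the discounted p*-expectation of its children.
At maturity the claim pays: V(4,0)=13.0760, V(4,1)=8.8234, V(4,2)=3.8470, V(4,3)=1.9765, V(4,4)=8.7912
(3,0): S=26.5787. Δ = (V_up−V_dn)/(S_up−S_dn) = (8.8234−13.0760)/(29.2366−24.9840) = -1.0000. V = [p*·8.8234 + (1−p*)·13.0760]/1.05 = 9.6689. B = V − Δ·S = 36.2476.
(3,1): S=31.1027. Δ = (V_up−V_dn)/(S_up−S_dn) = (3.8470−8.8234)/(34.2130−29.2366) = -1.0000. V = [p*·3.8470 + (1−p*)·8.8234]/1.05 = 5.1449. B = V − Δ·S = 36.2476.
(3,2): S=36.3968. Δ = (V_up−V_dn)/(S_up−S_dn) = (1.9765−3.8470)/(40.0365−34.2130) = -0.3212. V = [p*·1.9765 + (1−p*)·3.8470]/1.05 = 2.4391. B = V − Δ·S = 14.1299.
(3,3): S=42.5920. Δ = (V_up−V_dn)/(S_up−S_dn) = (8.7912−1.9765)/(46.8512−40.0365) = 1.0000. V = [p*·8.7912 + (1−p*)·1.9765]/1.05 = 6.3444. B = V − Δ·S = -36.2476.
(2,0): S=28.2752. Δ = (V_up−V_dn)/(S_up−S_dn) = (5.1449−9.6689)/(31.1027−26.5787) = -1.0000. V = [p*·5.1449 + (1−p*)·9.6689]/1.05 = 6.2463. B = V − Δ·S = 34.5215.
(2,1): S=33.0880. Δ = (V_up−V_dn)/(S_up−S_dn) = (2.4391−5.1449)/(36.3968−31.1027) = -0.5111. V = [p*·2.4391 + (1−p*)·5.1449]/1.05 = 3.1282. B = V − Δ·S = 20.0397.
(2,2): S=38.7200. Δ = (V_up−V_dn)/(S_up−S_dn) = (6.3444−2.4391)/(42.5920−36.3968) = 0.6304. V = [p*·6.3444 + (1−p*)·2.4391]/1.05 = 4.8800. B = V − Δ·S = -19.5282.
(1,0): S=30.0800. Δ = (V_up−V_dn)/(S_up−S_dn) = (3.1282−6.2463)/(33.0880−28.2752) = -0.6479. V = [p*·3.1282 + (1−p*)·6.2463]/1.05 = 3.9073. B = V − Δ·S = 23.3955.
(1,1): S=35.2000. Δ = (V_up−V_dn)/(S_up−S_dn) = (4.8800−3.1282)/(38.7200−33.0880) = 0.3110. V = [p*·4.8800 + (1−p*)·3.1282]/1.05 = 4.1262. B = V − Δ·S = -6.8222.
(0,0): S=32.0000. Δ = (V_up−V_dn)/(S_up−S_dn) = (4.1262−3.9073)/(35.2000−30.0800) = 0.0428. V = [p*·4.1262 + (1−p*)·3.9073]/1.05 = 3.8646. B = V − Δ·S = 2.4961.
Verification: the root portfolio costs Δ(0,0)·S0 + B(0,0) = 3.8646, matching V0.

(0,0): Delta=0.0428 Bond=2.4961
(1,0): Delta=-0.6479 Bond=23.3955
(1,1): Delta=0.3110 Bond=-6.8222
(2,0): Delta=-1.0000 Bond=34.5215
(2,1): Delta=-0.5111 Bond=20.0397
(2,2): Delta=0.6304 Bond=-19.5282
(3,0): Delta=-1.0000 Bond=36.2476
(3,1): Delta=-1.0000 Bond=36.2476
(3,2): Delta=-0.3212 Bond=14.1299
(3,3): Delta=1.0000 Bond=-36.2476
V0=3.8646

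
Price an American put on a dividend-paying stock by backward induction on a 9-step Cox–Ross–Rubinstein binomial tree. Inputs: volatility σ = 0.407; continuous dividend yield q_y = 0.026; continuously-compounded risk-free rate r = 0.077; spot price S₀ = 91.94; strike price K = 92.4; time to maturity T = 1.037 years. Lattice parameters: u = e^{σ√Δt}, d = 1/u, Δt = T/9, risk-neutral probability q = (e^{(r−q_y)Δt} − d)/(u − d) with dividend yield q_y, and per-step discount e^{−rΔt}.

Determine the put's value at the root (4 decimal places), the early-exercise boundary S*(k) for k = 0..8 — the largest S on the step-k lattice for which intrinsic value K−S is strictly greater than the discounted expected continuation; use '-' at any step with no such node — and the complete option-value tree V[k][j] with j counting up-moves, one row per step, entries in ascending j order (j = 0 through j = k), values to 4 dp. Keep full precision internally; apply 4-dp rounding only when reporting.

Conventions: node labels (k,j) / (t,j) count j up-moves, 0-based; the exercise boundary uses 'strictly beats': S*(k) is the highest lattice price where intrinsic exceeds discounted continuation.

price = 13.3309
boundary = - - - 60.7444 52.9062 60.7444 52.9062 60.7444 69.7438
tree:
13.3309
18.3166 8.3183
24.4608 12.1740 4.4055
31.6556 17.3229 6.9682 1.7843
39.4938 23.8589 10.7491 3.1095 0.4198
46.3205 31.6556 16.0754 5.3302 0.8252 0.0000
52.2664 39.4938 23.1227 8.9397 1.6221 0.0000 0.0000
57.4450 46.3205 31.6556 14.5495 3.1889 0.0000 0.0000 0.0000
61.9555 52.2664 39.4938 22.6562 6.2688 0.0000 0.0000 0.0000 0.0000
65.8839 57.4450 46.3205 31.6556 12.3235 0.0000 0.0000 0.0000 0.0000 0.0000

Δt=0.11522, u=1.14815, d=0.87096, q=0.48678, disc=e^(-rΔt)=0.99117
k=9 terminal: V=max(K-S,0) → 65.8839 57.4450 46.3205 31.6556 12.3235 0.0000 0.0000 0.0000 0.0000 0.0000
k=8: j=0 S=30.4445 intr=61.9555 cont=61.2304 V=61.9555[EX]; j=1 S=40.1336 intr=52.2664 cont=51.5703 V=52.2664[EX]; j=2 S=52.9062 intr=39.4938 cont=38.8359 V=39.4938[EX]; j=3 S=69.7438 intr=22.6562 cont=22.0486 V=22.6562[EX]; j=4 S=91.9400 intr=0.4600 cont=6.2688 V=6.2688[hold]; j=5 S=121.2002 intr=0.0000 cont=0.0000 V=0.0000[hold]; j=6 S=159.7725 intr=0.0000 cont=0.0000 V=0.0000[hold]; j=7 S=210.6206 intr=0.0000 cont=0.0000 V=0.0000[hold]; j=8 S=277.6512 intr=0.0000 cont=0.0000 V=0.0000[hold]  S*(8)=69.7438
k=7: j=0 S=34.9550 intr=57.4450 cont=56.7334 V=57.4450[EX]; j=1 S=46.0795 intr=46.3205 cont=45.6422 V=46.3205[EX]; j=2 S=60.7444 intr=31.6556 cont=31.0211 V=31.6556[EX]; j=3 S=80.0765 intr=12.3235 cont=14.5495 V=14.5495[hold]; j=4 S=105.5611 intr=0.0000 cont=3.1889 V=3.1889[hold]; j=5 S=139.1562 intr=0.0000 cont=0.0000 V=0.0000[hold]; j=6 S=183.4431 intr=0.0000 cont=0.0000 V=0.0000[hold]; j=7 S=241.8245 intr=0.0000 cont=0.0000 V=0.0000[hold]  S*(7)=60.7444
k=6: j=0 S=40.1336 intr=52.2664 cont=51.5703 V=52.2664[EX]; j=1 S=52.9062 intr=39.4938 cont=38.8359 V=39.4938[EX]; j=2 S=69.7438 intr=22.6562 cont=23.1227 V=23.1227[hold]; j=3 S=91.9400 intr=0.4600 cont=8.9397 V=8.9397[hold]; j=4 S=121.2002 intr=0.0000 cont=1.6221 V=1.6221[hold]; j=5 S=159.7725 intr=0.0000 cont=0.0000 V=0.0000[hold]; j=6 S=210.6206 intr=0.0000 cont=0.0000 V=0.0000[hold]  S*(6)=52.9062
k=5: j=0 S=46.0795 intr=46.3205 cont=45.6422 V=46.3205[EX]; j=1 S=60.7444 intr=31.6556 cont=31.2462 V=31.6556[EX]; j=2 S=80.0765 intr=12.3235 cont=16.0754 V=16.0754[hold]; j=3 S=105.5611 intr=0.0000 cont=5.3302 V=5.3302[hold]; j=4 S=139.1562 intr=0.0000 cont=0.8252 V=0.8252[hold]; j=5 S=183.4431 intr=0.0000 cont=0.0000 V=0.0000[hold]  S*(5)=60.7444
k=4: j=0 S=52.9062 intr=39.4938 cont=38.8359 V=39.4938[EX]; j=1 S=69.7438 intr=22.6562 cont=23.8589 V=23.8589[hold]; j=2 S=91.9400 intr=0.4600 cont=10.7491 V=10.7491[hold]; j=3 S=121.2002 intr=0.0000 cont=3.1095 V=3.1095[hold]; j=4 S=159.7725 intr=0.0000 cont=0.4198 V=0.4198[hold]  S*(4)=52.9062
k=3: j=0 S=60.7444 intr=31.6556 cont=31.6014 V=31.6556[EX]; j=1 S=80.0765 intr=12.3235 cont=17.3229 V=17.3229[hold]; j=2 S=105.5611 intr=0.0000 cont=6.9682 V=6.9682[hold]; j=3 S=139.1562 intr=0.0000 cont=1.7843 V=1.7843[hold]  S*(3)=60.7444
k=2: j=0 S=69.7438 intr=22.6562 cont=24.4608 V=24.4608[hold]; j=1 S=91.9400 intr=0.4600 cont=12.1740 V=12.1740[hold]; j=2 S=121.2002 intr=0.0000 cont=4.4055 V=4.4055[hold]  S*(2)=-
k=1: j=0 S=80.0765 intr=12.3235 cont=18.3166 V=18.3166[hold]; j=1 S=105.5611 intr=0.0000 cont=8.3183 V=8.3183[hold]  S*(1)=-
k=0: j=0 S=91.9400 intr=0.4600 cont=13.3309 V=13.3309[hold]  S*(0)=-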